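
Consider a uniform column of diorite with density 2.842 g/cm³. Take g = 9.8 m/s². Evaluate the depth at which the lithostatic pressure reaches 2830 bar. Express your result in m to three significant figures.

10200 m

h = P/(ρg) = 2830 bar / (2842 kg/m³ × 9.8 m/s²) = 2.830×10^8 Pa / 27852 Pa/m = 10161 m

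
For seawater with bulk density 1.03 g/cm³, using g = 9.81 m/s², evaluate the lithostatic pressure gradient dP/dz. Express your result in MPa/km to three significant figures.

10.1 MPa/km

dP/dz = ρg = 1030 kg/m³ × 9.81 m/s² = 10104 Pa/m
= 10104 Pa/m × (1 MPa/km / 1000.0 Pa/m) = 10.104 MPa/km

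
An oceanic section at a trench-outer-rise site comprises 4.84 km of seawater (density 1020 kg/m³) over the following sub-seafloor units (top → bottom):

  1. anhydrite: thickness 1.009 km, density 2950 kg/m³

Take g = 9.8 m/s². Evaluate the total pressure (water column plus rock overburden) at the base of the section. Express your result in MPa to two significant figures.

seawater: 1020 kg/m³ × 9.8 m/s² × 4840 m = 4.838×10^7 Pa = 48.38 MPa
anhydrite: 2950 kg/m³ × 9.8 m/s² × 1009 m = 2.917×10^7 Pa = 29.17 MPa
Total = 48.38 + 29.17 = 77.551 MPa

78 MPa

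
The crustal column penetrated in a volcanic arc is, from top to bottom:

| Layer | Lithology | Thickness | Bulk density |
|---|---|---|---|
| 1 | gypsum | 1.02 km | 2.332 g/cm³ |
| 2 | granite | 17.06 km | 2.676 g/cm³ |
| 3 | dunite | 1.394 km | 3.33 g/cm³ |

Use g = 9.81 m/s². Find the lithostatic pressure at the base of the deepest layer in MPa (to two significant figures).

520 MPa

gypsum: 2332 kg/m³ × 9.81 m/s² × 1020 m = 2.333×10^7 Pa = 23.33 MPa
granite: 2676 kg/m³ × 9.81 m/s² × 17060 m = 4.479×10^8 Pa = 447.9 MPa
dunite: 3330 kg/m³ × 9.81 m/s² × 1394 m = 4.554×10^7 Pa = 45.54 MPa
Total = 23.33 + 447.9 + 45.54 = 516.72 MPa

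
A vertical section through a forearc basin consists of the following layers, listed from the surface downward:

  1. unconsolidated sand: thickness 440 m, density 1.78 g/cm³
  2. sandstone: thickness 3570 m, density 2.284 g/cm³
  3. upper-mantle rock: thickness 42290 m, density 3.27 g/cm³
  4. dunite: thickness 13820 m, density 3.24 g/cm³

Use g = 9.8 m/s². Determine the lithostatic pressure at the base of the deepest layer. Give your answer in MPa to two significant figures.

1900 MPa

unconsolidated sand: 1780 kg/m³ × 9.8 m/s² × 440 m = 7.675×10^6 Pa = 7.675 MPa
sandstone: 2284 kg/m³ × 9.8 m/s² × 3570 m = 7.991×10^7 Pa = 79.91 MPa
upper-mantle rock: 3270 kg/m³ × 9.8 m/s² × 42290 m = 1.355×10^9 Pa = 1355 MPa
dunite: 3240 kg/m³ × 9.8 m/s² × 13820 m = 4.388×10^8 Pa = 438.8 MPa
Total = 7.675 + 79.91 + 1355 + 438.8 = 1881.6 MPa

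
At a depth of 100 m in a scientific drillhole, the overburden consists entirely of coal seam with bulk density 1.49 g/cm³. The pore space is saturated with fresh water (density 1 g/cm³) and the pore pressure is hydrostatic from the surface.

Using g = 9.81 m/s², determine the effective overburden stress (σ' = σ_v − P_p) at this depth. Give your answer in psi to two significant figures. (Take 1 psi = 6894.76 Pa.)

Overburden (lithostatic) stress σ_v:
coal seam: 1490 kg/m³ × 9.81 m/s² × 100 m = 1.462×10^6 Pa = 1.462 MPa
Pore pressure P_p = 1000 kg/m³ × 9.81 m/s² × 100 m = 9.810×10^5 Pa = 0.9810 MPa
Effective stress σ' = σ_v − P_p = 1.462 − 0.9810 = 0.48069 MPa = 69.718 psi

70 psi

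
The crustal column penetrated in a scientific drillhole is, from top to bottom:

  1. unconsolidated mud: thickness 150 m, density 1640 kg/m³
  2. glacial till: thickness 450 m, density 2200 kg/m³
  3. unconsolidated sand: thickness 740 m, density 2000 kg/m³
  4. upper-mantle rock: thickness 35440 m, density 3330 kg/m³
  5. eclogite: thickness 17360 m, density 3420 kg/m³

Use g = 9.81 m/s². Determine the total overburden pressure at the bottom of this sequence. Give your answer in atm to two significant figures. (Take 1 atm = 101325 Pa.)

unconsolidated mud: 1640 kg/m³ × 9.81 m/s² × 150 m = 2.413×10^6 Pa = 23.82 atm
glacial till: 2200 kg/m³ × 9.81 m/s² × 450 m = 9.712×10^6 Pa = 95.85 atm
unconsolidated sand: 2000 kg/m³ × 9.81 m/s² × 740 m = 1.452×10^7 Pa = 143.3 atm
upper-mantle rock: 3330 kg/m³ × 9.81 m/s² × 35440 m = 1.158×10^9 Pa = 11426 atm
eclogite: 3420 kg/m³ × 9.81 m/s² × 17360 m = 5.824×10^8 Pa = 5748 atm
Total = 23.82 + 95.85 + 143.3 + 11426 + 5748 = 17437 atm

17000 atm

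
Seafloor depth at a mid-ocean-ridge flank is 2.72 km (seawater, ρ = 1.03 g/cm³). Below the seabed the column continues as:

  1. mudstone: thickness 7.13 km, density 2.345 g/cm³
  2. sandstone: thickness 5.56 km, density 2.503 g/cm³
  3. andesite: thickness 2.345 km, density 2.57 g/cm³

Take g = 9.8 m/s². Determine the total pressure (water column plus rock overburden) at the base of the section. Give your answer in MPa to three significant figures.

387 MPa

seawater: 1030 kg/m³ × 9.8 m/s² × 2720 m = 2.746×10^7 Pa = 27.46 MPa
mudstone: 2345 kg/m³ × 9.8 m/s² × 7130 m = 1.639×10^8 Pa = 163.9 MPa
sandstone: 2503 kg/m³ × 9.8 m/s² × 5560 m = 1.364×10^8 Pa = 136.4 MPa
andesite: 2570 kg/m³ × 9.8 m/s² × 2345 m = 5.906×10^7 Pa = 59.06 MPa
Total = 27.46 + 163.9 + 136.4 + 59.06 = 386.75 MPa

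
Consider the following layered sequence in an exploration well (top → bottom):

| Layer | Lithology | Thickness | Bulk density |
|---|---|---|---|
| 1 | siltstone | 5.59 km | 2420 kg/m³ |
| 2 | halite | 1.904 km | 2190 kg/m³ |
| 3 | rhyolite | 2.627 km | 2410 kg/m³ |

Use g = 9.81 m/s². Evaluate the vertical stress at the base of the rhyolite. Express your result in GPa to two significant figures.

0.24 GPa

siltstone: 2420 kg/m³ × 9.81 m/s² × 5590 m = 1.327×10^8 Pa = 0.1327 GPa
halite: 2190 kg/m³ × 9.81 m/s² × 1904 m = 4.091×10^7 Pa = 0.04091 GPa
rhyolite: 2410 kg/m³ × 9.81 m/s² × 2627 m = 6.211×10^7 Pa = 0.06211 GPa
Total = 0.1327 + 0.04091 + 0.06211 = 0.23572 GPa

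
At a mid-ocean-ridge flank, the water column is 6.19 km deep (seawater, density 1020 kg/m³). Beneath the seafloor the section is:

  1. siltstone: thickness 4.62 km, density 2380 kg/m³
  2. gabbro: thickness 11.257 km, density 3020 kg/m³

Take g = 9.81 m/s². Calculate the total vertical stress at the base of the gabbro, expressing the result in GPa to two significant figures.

0.50 GPa

seawater: 1020 kg/m³ × 9.81 m/s² × 6190 m = 6.194×10^7 Pa = 0.06194 GPa
siltstone: 2380 kg/m³ × 9.81 m/s² × 4620 m = 1.079×10^8 Pa = 0.1079 GPa
gabbro: 3020 kg/m³ × 9.81 m/s² × 11257 m = 3.335×10^8 Pa = 0.3335 GPa
Total = 0.06194 + 0.1079 + 0.3335 = 0.50331 GPa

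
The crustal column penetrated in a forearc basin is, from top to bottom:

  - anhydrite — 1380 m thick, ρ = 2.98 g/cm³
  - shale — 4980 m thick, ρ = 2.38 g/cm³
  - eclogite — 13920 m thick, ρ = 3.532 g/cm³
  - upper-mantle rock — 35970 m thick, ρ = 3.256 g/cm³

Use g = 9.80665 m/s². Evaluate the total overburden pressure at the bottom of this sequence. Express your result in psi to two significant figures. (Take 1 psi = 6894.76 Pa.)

260000 psi

anhydrite: 2980 kg/m³ × 9.80665 m/s² × 1380 m = 4.033×10^7 Pa = 5849 psi
shale: 2380 kg/m³ × 9.80665 m/s² × 4980 m = 1.162×10^8 Pa = 16858 psi
eclogite: 3532 kg/m³ × 9.80665 m/s² × 13920 m = 4.821×10^8 Pa = 69930 psi
upper-mantle rock: 3256 kg/m³ × 9.80665 m/s² × 35970 m = 1.149×10^9 Pa = 1.666×10^5 psi
Total = 5849 + 16858 + 69930 + 1.666×10^5 = 2.5922×10^5 psi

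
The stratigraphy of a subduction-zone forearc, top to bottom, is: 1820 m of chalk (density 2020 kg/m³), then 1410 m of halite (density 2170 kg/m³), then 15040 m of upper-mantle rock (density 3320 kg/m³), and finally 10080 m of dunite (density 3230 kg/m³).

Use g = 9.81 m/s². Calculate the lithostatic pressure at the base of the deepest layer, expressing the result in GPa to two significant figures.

0.88 GPa

chalk: 2020 kg/m³ × 9.81 m/s² × 1820 m = 3.607×10^7 Pa = 0.03607 GPa
halite: 2170 kg/m³ × 9.81 m/s² × 1410 m = 3.002×10^7 Pa = 0.03002 GPa
upper-mantle rock: 3320 kg/m³ × 9.81 m/s² × 15040 m = 4.898×10^8 Pa = 0.4898 GPa
dunite: 3230 kg/m³ × 9.81 m/s² × 10080 m = 3.194×10^8 Pa = 0.3194 GPa
Total = 0.03607 + 0.03002 + 0.4898 + 0.3194 = 0.87532 GPa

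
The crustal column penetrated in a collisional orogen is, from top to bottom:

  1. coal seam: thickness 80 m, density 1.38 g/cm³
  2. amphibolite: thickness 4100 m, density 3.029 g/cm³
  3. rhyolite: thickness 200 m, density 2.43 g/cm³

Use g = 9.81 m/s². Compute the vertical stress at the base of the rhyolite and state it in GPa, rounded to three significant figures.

0.128 GPa

coal seam: 1380 kg/m³ × 9.81 m/s² × 80 m = 1.083×10^6 Pa = 1.083×10^-3 GPa
amphibolite: 3029 kg/m³ × 9.81 m/s² × 4100 m = 1.218×10^8 Pa = 0.1218 GPa
rhyolite: 2430 kg/m³ × 9.81 m/s² × 200 m = 4.768×10^6 Pa = 4.768×10^-3 GPa
Total = 1.083×10^-3 + 0.1218 + 4.768×10^-3 = 0.12768 GPa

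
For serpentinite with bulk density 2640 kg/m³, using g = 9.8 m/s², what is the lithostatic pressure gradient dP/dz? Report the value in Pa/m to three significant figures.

dP/dz = ρg = 2640 kg/m³ × 9.8 m/s² = 25872 Pa/m

25900 Pa/m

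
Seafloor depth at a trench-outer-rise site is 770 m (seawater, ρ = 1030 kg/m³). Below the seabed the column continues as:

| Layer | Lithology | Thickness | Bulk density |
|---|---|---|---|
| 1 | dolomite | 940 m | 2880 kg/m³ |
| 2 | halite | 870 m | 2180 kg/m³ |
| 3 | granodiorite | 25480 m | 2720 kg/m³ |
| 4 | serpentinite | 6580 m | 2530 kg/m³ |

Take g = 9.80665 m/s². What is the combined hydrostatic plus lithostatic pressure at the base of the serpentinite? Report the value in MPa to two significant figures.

seawater: 1030 kg/m³ × 9.80665 m/s² × 770 m = 7.778×10^6 Pa = 7.778 MPa
dolomite: 2880 kg/m³ × 9.80665 m/s² × 940 m = 2.655×10^7 Pa = 26.55 MPa
halite: 2180 kg/m³ × 9.80665 m/s² × 870 m = 1.860×10^7 Pa = 18.60 MPa
granodiorite: 2720 kg/m³ × 9.80665 m/s² × 25480 m = 6.797×10^8 Pa = 679.7 MPa
serpentinite: 2530 kg/m³ × 9.80665 m/s² × 6580 m = 1.633×10^8 Pa = 163.3 MPa
Total = 7.778 + 26.55 + 18.60 + 679.7 + 163.3 = 895.84 MPa

900 MPa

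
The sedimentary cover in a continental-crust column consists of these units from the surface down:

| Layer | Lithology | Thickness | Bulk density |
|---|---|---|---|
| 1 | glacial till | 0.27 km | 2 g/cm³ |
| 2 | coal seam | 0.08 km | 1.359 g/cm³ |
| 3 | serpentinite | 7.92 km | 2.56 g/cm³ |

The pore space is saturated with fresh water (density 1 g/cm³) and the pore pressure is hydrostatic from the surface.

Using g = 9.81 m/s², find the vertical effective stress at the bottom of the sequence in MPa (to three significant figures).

124 MPa

Overburden (lithostatic) stress σ_v:
glacial till: 2000 kg/m³ × 9.81 m/s² × 270 m = 5.297×10^6 Pa = 5.297 MPa
coal seam: 1359 kg/m³ × 9.81 m/s² × 80 m = 1.067×10^6 Pa = 1.067 MPa
serpentinite: 2560 kg/m³ × 9.81 m/s² × 7920 m = 1.989×10^8 Pa = 198.9 MPa
Total = 5.297 + 1.067 + 198.9 = 205.26 MPa
Pore pressure P_p = 1000 kg/m³ × 9.81 m/s² × 8270 m = 8.113×10^7 Pa = 81.13 MPa
Effective stress σ' = σ_v − P_p = 205.3 − 81.13 = 124.13 MPa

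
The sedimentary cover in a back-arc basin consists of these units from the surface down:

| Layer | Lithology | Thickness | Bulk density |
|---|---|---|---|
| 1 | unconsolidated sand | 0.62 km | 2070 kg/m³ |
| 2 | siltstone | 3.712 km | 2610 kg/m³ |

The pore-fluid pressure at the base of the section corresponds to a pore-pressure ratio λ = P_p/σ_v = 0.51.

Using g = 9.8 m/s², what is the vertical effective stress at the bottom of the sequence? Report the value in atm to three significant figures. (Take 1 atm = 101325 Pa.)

Overburden (lithostatic) stress σ_v:
unconsolidated sand: 2070 kg/m³ × 9.8 m/s² × 620 m = 1.258×10^7 Pa = 12.58 MPa
siltstone: 2610 kg/m³ × 9.8 m/s² × 3712 m = 9.495×10^7 Pa = 94.95 MPa
Total = 12.58 + 94.95 = 107.52 MPa
Pore pressure P_p = λ·σ_v = 0.51 × 107.5 MPa = 54.84 MPa
Effective stress σ' = σ_v − P_p = 107.5 − 54.84 = 52.686 MPa = 519.97 atm

520 atm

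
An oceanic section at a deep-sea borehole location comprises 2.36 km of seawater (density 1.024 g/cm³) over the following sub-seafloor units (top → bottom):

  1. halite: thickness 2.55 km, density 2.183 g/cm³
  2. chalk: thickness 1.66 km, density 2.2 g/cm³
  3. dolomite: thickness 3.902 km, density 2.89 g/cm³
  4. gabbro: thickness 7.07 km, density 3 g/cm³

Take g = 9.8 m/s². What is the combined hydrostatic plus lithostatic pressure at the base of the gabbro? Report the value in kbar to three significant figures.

seawater: 1024 kg/m³ × 9.8 m/s² × 2360 m = 2.368×10^7 Pa = 0.2368 kbar
halite: 2183 kg/m³ × 9.8 m/s² × 2550 m = 5.455×10^7 Pa = 0.5455 kbar
chalk: 2200 kg/m³ × 9.8 m/s² × 1660 m = 3.579×10^7 Pa = 0.3579 kbar
dolomite: 2890 kg/m³ × 9.8 m/s² × 3902 m = 1.105×10^8 Pa = 1.105 kbar
gabbro: 3000 kg/m³ × 9.8 m/s² × 7070 m = 2.079×10^8 Pa = 2.079 kbar
Total = 0.2368 + 0.5455 + 0.3579 + 1.105 + 2.079 = 4.3240 kbar

4.32 kbar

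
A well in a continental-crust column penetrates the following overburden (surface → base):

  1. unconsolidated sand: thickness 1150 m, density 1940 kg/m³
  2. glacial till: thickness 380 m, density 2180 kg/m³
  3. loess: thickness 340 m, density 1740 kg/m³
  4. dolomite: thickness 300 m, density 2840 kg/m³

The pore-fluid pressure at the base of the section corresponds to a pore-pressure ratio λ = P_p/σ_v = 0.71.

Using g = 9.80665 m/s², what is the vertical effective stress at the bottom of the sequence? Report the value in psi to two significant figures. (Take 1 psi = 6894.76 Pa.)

Overburden (lithostatic) stress σ_v:
unconsolidated sand: 1940 kg/m³ × 9.80665 m/s² × 1150 m = 2.188×10^7 Pa = 21.88 MPa
glacial till: 2180 kg/m³ × 9.80665 m/s² × 380 m = 8.124×10^6 Pa = 8.124 MPa
loess: 1740 kg/m³ × 9.80665 m/s² × 340 m = 5.802×10^6 Pa = 5.802 MPa
dolomite: 2840 kg/m³ × 9.80665 m/s² × 300 m = 8.355×10^6 Pa = 8.355 MPa
Total = 21.88 + 8.124 + 5.802 + 8.355 = 44.159 MPa
Pore pressure P_p = λ·σ_v = 0.71 × 44.16 MPa = 31.35 MPa
Effective stress σ' = σ_v − P_p = 44.16 − 31.35 = 12.806 MPa = 1857.4 psi

1900 psi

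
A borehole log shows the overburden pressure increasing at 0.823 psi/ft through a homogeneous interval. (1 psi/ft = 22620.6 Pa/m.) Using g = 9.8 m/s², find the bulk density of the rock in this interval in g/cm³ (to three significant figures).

ρ = (dP/dz)/g = 0.823 psi/ft / 9.8 m/s² = 18617 Pa/m / 9.8 m/s² = 1899.7 kg/m³
= 1.900 g/cm³

1.90 g/cm³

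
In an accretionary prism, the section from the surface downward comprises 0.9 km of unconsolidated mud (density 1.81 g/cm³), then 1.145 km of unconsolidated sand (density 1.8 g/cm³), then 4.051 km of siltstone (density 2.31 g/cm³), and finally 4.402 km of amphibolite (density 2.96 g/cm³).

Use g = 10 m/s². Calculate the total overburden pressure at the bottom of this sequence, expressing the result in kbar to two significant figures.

2.6 kbar

unconsolidated mud: 1810 kg/m³ × 10 m/s² × 900 m = 1.629×10^7 Pa = 0.1629 kbar
unconsolidated sand: 1800 kg/m³ × 10 m/s² × 1145 m = 2.061×10^7 Pa = 0.2061 kbar
siltstone: 2310 kg/m³ × 10 m/s² × 4051 m = 9.358×10^7 Pa = 0.9358 kbar
amphibolite: 2960 kg/m³ × 10 m/s² × 4402 m = 1.303×10^8 Pa = 1.303 kbar
Total = 0.1629 + 0.2061 + 0.9358 + 1.303 = 2.6078 kbar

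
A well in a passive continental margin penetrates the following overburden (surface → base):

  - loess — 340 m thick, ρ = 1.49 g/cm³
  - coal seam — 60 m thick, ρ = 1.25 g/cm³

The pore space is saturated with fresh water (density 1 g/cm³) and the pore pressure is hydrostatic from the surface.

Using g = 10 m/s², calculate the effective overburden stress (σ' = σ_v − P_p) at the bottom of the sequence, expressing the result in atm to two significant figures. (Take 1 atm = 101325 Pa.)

18 atm

Overburden (lithostatic) stress σ_v:
loess: 1490 kg/m³ × 10 m/s² × 340 m = 5.066×10^6 Pa = 5.066 MPa
coal seam: 1250 kg/m³ × 10 m/s² × 60 m = 7.500×10^5 Pa = 0.7500 MPa
Total = 5.066 + 0.7500 = 5.8160 MPa
Pore pressure P_p = 1000 kg/m³ × 10 m/s² × 400 m = 4.000×10^6 Pa = 4.000 MPa
Effective stress σ' = σ_v − P_p = 5.816 − 4.000 = 1.8160 MPa = 17.923 atm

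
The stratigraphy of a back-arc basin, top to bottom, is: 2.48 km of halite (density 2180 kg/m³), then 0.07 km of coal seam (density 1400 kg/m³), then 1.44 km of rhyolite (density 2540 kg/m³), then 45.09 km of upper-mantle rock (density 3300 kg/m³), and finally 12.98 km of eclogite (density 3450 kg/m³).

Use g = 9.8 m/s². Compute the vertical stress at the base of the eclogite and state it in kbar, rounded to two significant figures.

halite: 2180 kg/m³ × 9.8 m/s² × 2480 m = 5.298×10^7 Pa = 0.5298 kbar
coal seam: 1400 kg/m³ × 9.8 m/s² × 70 m = 9.604×10^5 Pa = 9.604×10^-3 kbar
rhyolite: 2540 kg/m³ × 9.8 m/s² × 1440 m = 3.584×10^7 Pa = 0.3584 kbar
upper-mantle rock: 3300 kg/m³ × 9.8 m/s² × 45090 m = 1.458×10^9 Pa = 14.58 kbar
eclogite: 3450 kg/m³ × 9.8 m/s² × 12980 m = 4.389×10^8 Pa = 4.389 kbar
Total = 0.5298 + 9.604×10^-3 + 0.3584 + 14.58 + 4.389 = 19.869 kbar

20 kbar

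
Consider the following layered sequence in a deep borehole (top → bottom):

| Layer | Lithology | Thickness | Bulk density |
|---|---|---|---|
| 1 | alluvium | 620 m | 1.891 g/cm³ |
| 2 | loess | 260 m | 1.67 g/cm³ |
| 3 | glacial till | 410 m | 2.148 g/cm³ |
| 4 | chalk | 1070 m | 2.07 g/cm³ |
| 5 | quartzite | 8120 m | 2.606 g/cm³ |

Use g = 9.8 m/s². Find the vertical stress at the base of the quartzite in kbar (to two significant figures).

alluvium: 1891 kg/m³ × 9.8 m/s² × 620 m = 1.149×10^7 Pa = 0.1149 kbar
loess: 1670 kg/m³ × 9.8 m/s² × 260 m = 4.255×10^6 Pa = 0.04255 kbar
glacial till: 2148 kg/m³ × 9.8 m/s² × 410 m = 8.631×10^6 Pa = 0.08631 kbar
chalk: 2070 kg/m³ × 9.8 m/s² × 1070 m = 2.171×10^7 Pa = 0.2171 kbar
quartzite: 2606 kg/m³ × 9.8 m/s² × 8120 m = 2.074×10^8 Pa = 2.074 kbar
Total = 0.1149 + 0.04255 + 0.08631 + 0.2171 + 2.074 = 2.5346 kbar

2.5 kbar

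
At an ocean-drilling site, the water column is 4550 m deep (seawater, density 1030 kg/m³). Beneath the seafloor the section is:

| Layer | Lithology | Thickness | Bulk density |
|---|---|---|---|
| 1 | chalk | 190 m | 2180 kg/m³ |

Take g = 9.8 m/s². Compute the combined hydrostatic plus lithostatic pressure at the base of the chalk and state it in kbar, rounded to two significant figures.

0.50 kbar

seawater: 1030 kg/m³ × 9.8 m/s² × 4550 m = 4.593×10^7 Pa = 0.4593 kbar
chalk: 2180 kg/m³ × 9.8 m/s² × 190 m = 4.059×10^6 Pa = 0.04059 kbar
Total = 0.4593 + 0.04059 = 0.49987 kbar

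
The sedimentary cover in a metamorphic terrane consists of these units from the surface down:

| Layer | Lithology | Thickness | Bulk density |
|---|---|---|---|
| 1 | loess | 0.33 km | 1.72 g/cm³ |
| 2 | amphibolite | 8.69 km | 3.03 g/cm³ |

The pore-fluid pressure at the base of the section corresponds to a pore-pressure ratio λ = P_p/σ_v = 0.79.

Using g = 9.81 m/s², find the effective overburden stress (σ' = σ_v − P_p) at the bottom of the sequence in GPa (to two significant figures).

0.055 GPa

Overburden (lithostatic) stress σ_v:
loess: 1720 kg/m³ × 9.81 m/s² × 330 m = 5.568×10^6 Pa = 5.568 MPa
amphibolite: 3030 kg/m³ × 9.81 m/s² × 8690 m = 2.583×10^8 Pa = 258.3 MPa
Total = 5.568 + 258.3 = 263.87 MPa
Pore pressure P_p = λ·σ_v = 0.79 × 263.9 MPa = 208.5 MPa
Effective stress σ' = σ_v − P_p = 263.9 − 208.5 = 55.413 MPa = 0.055413 GPa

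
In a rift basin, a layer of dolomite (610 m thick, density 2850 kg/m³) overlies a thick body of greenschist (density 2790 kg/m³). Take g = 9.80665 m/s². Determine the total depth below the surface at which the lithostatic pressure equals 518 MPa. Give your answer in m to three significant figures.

18900 m

Pressure at base of upper layers: 2850×9.80665×610 = 1.705×10^7 Pa = 17.05 MPa
Remaining pressure to be supplied by greenschist: 5.180×10^8 − 1.705×10^7 = 5.010×10^8 Pa
Additional depth in greenschist = 5.010×10^8 Pa / (2790 kg/m³ × 9.80665 m/s²) = 18309 m
Total depth = 610 m + 18309 m = 18919 m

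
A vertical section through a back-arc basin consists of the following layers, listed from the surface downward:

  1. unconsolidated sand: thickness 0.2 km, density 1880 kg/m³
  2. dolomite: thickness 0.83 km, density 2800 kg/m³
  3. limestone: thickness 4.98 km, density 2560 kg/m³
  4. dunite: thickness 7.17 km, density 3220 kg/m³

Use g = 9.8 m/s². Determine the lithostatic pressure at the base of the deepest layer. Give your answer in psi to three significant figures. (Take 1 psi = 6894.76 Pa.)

54800 psi

unconsolidated sand: 1880 kg/m³ × 9.8 m/s² × 200 m = 3.685×10^6 Pa = 534.4 psi
dolomite: 2800 kg/m³ × 9.8 m/s² × 830 m = 2.278×10^7 Pa = 3303 psi
limestone: 2560 kg/m³ × 9.8 m/s² × 4980 m = 1.249×10^8 Pa = 18121 psi
dunite: 3220 kg/m³ × 9.8 m/s² × 7170 m = 2.263×10^8 Pa = 32816 psi
Total = 534.4 + 3303 + 18121 + 32816 = 54774 psi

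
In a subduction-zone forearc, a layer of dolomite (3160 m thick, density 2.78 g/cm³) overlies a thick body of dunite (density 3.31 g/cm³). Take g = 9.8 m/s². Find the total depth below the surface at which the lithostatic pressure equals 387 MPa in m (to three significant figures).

12400 m

Pressure at base of upper layers: 2780×9.8×3160 = 8.609×10^7 Pa = 86.09 MPa
Remaining pressure to be supplied by dunite: 3.870×10^8 − 8.609×10^7 = 3.009×10^8 Pa
Additional depth in dunite = 3.009×10^8 Pa / (3310 kg/m³ × 9.8 m/s²) = 9276.4 m
Total depth = 3160 m + 9276.4 m = 12436 m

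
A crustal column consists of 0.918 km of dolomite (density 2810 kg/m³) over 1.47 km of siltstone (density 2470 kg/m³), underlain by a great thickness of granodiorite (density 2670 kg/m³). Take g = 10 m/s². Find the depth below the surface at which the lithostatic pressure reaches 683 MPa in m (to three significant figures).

25600 m

Pressure at base of upper layers: 2810×10×918 + 2470×10×1470 = 6.210×10^7 Pa = 62.10 MPa
Remaining pressure to be supplied by granodiorite: 6.830×10^8 − 6.210×10^7 = 6.209×10^8 Pa
Additional depth in granodiorite = 6.209×10^8 Pa / (2670 kg/m³ × 10 m/s²) = 23255 m
Total depth = 2388 m + 23255 m = 25643 m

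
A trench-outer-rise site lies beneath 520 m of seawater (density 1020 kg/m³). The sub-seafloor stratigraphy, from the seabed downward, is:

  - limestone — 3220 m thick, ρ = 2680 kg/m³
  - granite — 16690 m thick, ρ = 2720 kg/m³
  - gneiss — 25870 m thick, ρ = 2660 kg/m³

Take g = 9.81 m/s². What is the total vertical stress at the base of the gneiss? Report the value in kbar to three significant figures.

seawater: 1020 kg/m³ × 9.81 m/s² × 520 m = 5.203×10^6 Pa = 0.05203 kbar
limestone: 2680 kg/m³ × 9.81 m/s² × 3220 m = 8.466×10^7 Pa = 0.8466 kbar
granite: 2720 kg/m³ × 9.81 m/s² × 16690 m = 4.453×10^8 Pa = 4.453 kbar
gneiss: 2660 kg/m³ × 9.81 m/s² × 25870 m = 6.751×10^8 Pa = 6.751 kbar
Total = 0.05203 + 0.8466 + 4.453 + 6.751 = 12.103 kbar

12.1 kbar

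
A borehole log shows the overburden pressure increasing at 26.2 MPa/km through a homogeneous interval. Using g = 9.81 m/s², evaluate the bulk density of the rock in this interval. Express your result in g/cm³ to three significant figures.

2.67 g/cm³

ρ = (dP/dz)/g = 26.2 MPa/km / 9.81 m/s² = 26200 Pa/m / 9.81 m/s² = 2670.7 kg/m³
= 2.671 g/cm³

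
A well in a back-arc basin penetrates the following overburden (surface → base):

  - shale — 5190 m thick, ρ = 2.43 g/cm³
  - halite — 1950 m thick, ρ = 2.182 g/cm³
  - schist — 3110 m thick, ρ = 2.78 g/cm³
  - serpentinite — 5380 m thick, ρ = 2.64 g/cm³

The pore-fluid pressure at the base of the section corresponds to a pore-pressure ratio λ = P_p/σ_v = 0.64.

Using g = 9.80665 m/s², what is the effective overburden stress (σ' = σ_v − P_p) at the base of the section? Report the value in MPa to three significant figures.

140 MPa

Overburden (lithostatic) stress σ_v:
shale: 2430 kg/m³ × 9.80665 m/s² × 5190 m = 1.237×10^8 Pa = 123.7 MPa
halite: 2182 kg/m³ × 9.80665 m/s² × 1950 m = 4.173×10^7 Pa = 41.73 MPa
schist: 2780 kg/m³ × 9.80665 m/s² × 3110 m = 8.479×10^7 Pa = 84.79 MPa
serpentinite: 2640 kg/m³ × 9.80665 m/s² × 5380 m = 1.393×10^8 Pa = 139.3 MPa
Total = 123.7 + 41.73 + 84.79 + 139.3 = 389.48 MPa
Pore pressure P_p = λ·σ_v = 0.64 × 389.5 MPa = 249.3 MPa
Effective stress σ' = σ_v − P_p = 389.5 − 249.3 = 140.21 MPa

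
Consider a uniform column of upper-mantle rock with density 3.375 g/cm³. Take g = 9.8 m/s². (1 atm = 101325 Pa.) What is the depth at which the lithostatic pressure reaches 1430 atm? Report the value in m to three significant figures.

4380 m

h = P/(ρg) = 1430 atm / (3375 kg/m³ × 9.8 m/s²) = 1.449×10^8 Pa / 33075 Pa/m = 4380.8 m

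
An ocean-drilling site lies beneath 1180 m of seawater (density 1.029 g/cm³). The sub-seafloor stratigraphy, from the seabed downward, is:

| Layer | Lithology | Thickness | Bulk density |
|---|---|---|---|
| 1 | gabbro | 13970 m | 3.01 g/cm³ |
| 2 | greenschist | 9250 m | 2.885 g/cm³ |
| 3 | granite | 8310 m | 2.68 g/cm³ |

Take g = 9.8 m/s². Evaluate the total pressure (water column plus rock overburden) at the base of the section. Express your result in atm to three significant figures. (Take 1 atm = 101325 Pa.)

seawater: 1029 kg/m³ × 9.8 m/s² × 1180 m = 1.190×10^7 Pa = 117.4 atm
gabbro: 3010 kg/m³ × 9.8 m/s² × 13970 m = 4.121×10^8 Pa = 4067 atm
greenschist: 2885 kg/m³ × 9.8 m/s² × 9250 m = 2.615×10^8 Pa = 2581 atm
granite: 2680 kg/m³ × 9.8 m/s² × 8310 m = 2.183×10^8 Pa = 2154 atm
Total = 117.4 + 4067 + 2581 + 2154 = 8919.5 atm

8920 atm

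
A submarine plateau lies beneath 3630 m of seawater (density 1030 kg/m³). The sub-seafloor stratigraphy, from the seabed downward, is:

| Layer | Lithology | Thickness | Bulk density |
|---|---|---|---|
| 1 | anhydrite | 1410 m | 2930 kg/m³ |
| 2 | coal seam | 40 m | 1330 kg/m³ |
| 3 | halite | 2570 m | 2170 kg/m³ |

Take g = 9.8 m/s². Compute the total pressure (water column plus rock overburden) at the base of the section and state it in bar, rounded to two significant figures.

1300 bar

seawater: 1030 kg/m³ × 9.8 m/s² × 3630 m = 3.664×10^7 Pa = 366.4 bar
anhydrite: 2930 kg/m³ × 9.8 m/s² × 1410 m = 4.049×10^7 Pa = 404.9 bar
coal seam: 1330 kg/m³ × 9.8 m/s² × 40 m = 5.214×10^5 Pa = 5.214 bar
halite: 2170 kg/m³ × 9.8 m/s² × 2570 m = 5.465×10^7 Pa = 546.5 bar
Total = 366.4 + 404.9 + 5.214 + 546.5 = 1323.0 bar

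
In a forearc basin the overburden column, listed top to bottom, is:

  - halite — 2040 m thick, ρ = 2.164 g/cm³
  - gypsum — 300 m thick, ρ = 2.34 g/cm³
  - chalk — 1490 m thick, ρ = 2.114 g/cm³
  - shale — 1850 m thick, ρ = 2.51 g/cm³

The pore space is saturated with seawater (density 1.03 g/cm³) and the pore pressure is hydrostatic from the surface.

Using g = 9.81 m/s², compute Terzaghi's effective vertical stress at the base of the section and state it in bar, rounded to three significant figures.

693 bar

Overburden (lithostatic) stress σ_v:
halite: 2164 kg/m³ × 9.81 m/s² × 2040 m = 4.331×10^7 Pa = 43.31 MPa
gypsum: 2340 kg/m³ × 9.81 m/s² × 300 m = 6.887×10^6 Pa = 6.887 MPa
chalk: 2114 kg/m³ × 9.81 m/s² × 1490 m = 3.090×10^7 Pa = 30.90 MPa
shale: 2510 kg/m³ × 9.81 m/s² × 1850 m = 4.555×10^7 Pa = 45.55 MPa
Total = 43.31 + 6.887 + 30.90 + 45.55 = 126.65 MPa
Pore pressure P_p = 1030 kg/m³ × 9.81 m/s² × 5680 m = 5.739×10^7 Pa = 57.39 MPa
Effective stress σ' = σ_v − P_p = 126.6 − 57.39 = 69.254 MPa = 692.54 bar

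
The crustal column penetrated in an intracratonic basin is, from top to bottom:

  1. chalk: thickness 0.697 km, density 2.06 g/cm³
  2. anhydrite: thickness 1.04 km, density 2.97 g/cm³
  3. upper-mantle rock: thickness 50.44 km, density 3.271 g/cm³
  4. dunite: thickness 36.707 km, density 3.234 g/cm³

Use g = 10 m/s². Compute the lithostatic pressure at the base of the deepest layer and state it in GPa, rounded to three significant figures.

2.88 GPa

chalk: 2060 kg/m³ × 10 m/s² × 697 m = 1.436×10^7 Pa = 0.01436 GPa
anhydrite: 2970 kg/m³ × 10 m/s² × 1040 m = 3.089×10^7 Pa = 0.03089 GPa
upper-mantle rock: 3271 kg/m³ × 10 m/s² × 50440 m = 1.650×10^9 Pa = 1.650 GPa
dunite: 3234 kg/m³ × 10 m/s² × 36707 m = 1.187×10^9 Pa = 1.187 GPa
Total = 0.01436 + 0.03089 + 1.650 + 1.187 = 2.8822 GPa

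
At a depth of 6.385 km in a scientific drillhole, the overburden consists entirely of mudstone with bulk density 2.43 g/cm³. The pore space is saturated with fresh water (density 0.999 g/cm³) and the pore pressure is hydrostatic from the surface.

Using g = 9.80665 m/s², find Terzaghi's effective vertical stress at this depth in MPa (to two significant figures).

Overburden (lithostatic) stress σ_v:
mudstone: 2430 kg/m³ × 9.80665 m/s² × 6385 m = 1.522×10^8 Pa = 152.2 MPa
Pore pressure P_p = 999 kg/m³ × 9.80665 m/s² × 6385 m = 6.255×10^7 Pa = 62.55 MPa
Effective stress σ' = σ_v − P_p = 152.2 − 62.55 = 89.603 MPa

90 MPa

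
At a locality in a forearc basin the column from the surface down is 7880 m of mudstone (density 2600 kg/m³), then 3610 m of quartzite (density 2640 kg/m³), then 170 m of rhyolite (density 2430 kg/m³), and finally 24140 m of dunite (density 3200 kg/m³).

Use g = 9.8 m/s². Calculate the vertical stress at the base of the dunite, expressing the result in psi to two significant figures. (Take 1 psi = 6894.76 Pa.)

150000 psi

mudstone: 2600 kg/m³ × 9.8 m/s² × 7880 m = 2.008×10^8 Pa = 29121 psi
quartzite: 2640 kg/m³ × 9.8 m/s² × 3610 m = 9.340×10^7 Pa = 13546 psi
rhyolite: 2430 kg/m³ × 9.8 m/s² × 170 m = 4.048×10^6 Pa = 587.2 psi
dunite: 3200 kg/m³ × 9.8 m/s² × 24140 m = 7.570×10^8 Pa = 1.098×10^5 psi
Total = 29121 + 13546 + 587.2 + 1.098×10^5 = 1.5305×10^5 psi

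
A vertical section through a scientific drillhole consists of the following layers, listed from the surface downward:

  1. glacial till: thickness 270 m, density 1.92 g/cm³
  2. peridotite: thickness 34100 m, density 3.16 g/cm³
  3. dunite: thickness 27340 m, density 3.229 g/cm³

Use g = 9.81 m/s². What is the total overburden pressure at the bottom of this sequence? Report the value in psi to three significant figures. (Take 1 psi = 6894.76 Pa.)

glacial till: 1920 kg/m³ × 9.81 m/s² × 270 m = 5.086×10^6 Pa = 737.6 psi
peridotite: 3160 kg/m³ × 9.81 m/s² × 34100 m = 1.057×10^9 Pa = 1.533×10^5 psi
dunite: 3229 kg/m³ × 9.81 m/s² × 27340 m = 8.660×10^8 Pa = 1.256×10^5 psi
Total = 737.6 + 1.533×10^5 + 1.256×10^5 = 2.7966×10^5 psi

280000 psi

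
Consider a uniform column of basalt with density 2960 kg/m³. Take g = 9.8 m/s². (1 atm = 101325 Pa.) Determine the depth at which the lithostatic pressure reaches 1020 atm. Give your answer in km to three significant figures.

3.56 km

h = P/(ρg) = 1020 atm / (2960 kg/m³ × 9.8 m/s²) = 1.034×10^8 Pa / 29008 Pa/m = 3562.9 m
= 3.5629 km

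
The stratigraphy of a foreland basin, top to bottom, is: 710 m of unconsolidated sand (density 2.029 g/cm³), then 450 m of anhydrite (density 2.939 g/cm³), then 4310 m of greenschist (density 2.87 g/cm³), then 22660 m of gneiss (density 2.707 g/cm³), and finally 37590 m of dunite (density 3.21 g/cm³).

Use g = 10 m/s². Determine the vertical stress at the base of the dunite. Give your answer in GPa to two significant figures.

2.0 GPa

unconsolidated sand: 2029 kg/m³ × 10 m/s² × 710 m = 1.441×10^7 Pa = 0.01441 GPa
anhydrite: 2939 kg/m³ × 10 m/s² × 450 m = 1.323×10^7 Pa = 0.01323 GPa
greenschist: 2870 kg/m³ × 10 m/s² × 4310 m = 1.237×10^8 Pa = 0.1237 GPa
gneiss: 2707 kg/m³ × 10 m/s² × 22660 m = 6.134×10^8 Pa = 0.6134 GPa
dunite: 3210 kg/m³ × 10 m/s² × 37590 m = 1.207×10^9 Pa = 1.207 GPa
Total = 0.01441 + 0.01323 + 0.1237 + 0.6134 + 1.207 = 1.9714 GPa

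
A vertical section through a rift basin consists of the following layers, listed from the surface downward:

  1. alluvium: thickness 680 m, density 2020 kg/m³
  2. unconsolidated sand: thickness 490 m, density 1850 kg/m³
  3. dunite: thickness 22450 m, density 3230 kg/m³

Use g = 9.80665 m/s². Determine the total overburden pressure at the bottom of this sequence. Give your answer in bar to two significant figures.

7300 bar

alluvium: 2020 kg/m³ × 9.80665 m/s² × 680 m = 1.347×10^7 Pa = 134.7 bar
unconsolidated sand: 1850 kg/m³ × 9.80665 m/s² × 490 m = 8.890×10^6 Pa = 88.90 bar
dunite: 3230 kg/m³ × 9.80665 m/s² × 22450 m = 7.111×10^8 Pa = 7111 bar
Total = 134.7 + 88.90 + 7111 = 7334.7 bar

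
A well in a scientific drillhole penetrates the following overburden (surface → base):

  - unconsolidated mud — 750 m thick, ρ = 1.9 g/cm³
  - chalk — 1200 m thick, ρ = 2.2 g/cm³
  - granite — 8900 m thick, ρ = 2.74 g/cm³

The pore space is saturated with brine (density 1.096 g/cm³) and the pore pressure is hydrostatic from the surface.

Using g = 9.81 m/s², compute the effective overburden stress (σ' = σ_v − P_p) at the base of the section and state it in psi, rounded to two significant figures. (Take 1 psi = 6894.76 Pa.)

24000 psi

Overburden (lithostatic) stress σ_v:
unconsolidated mud: 1900 kg/m³ × 9.81 m/s² × 750 m = 1.398×10^7 Pa = 13.98 MPa
chalk: 2200 kg/m³ × 9.81 m/s² × 1200 m = 2.590×10^7 Pa = 25.90 MPa
granite: 2740 kg/m³ × 9.81 m/s² × 8900 m = 2.392×10^8 Pa = 239.2 MPa
Total = 13.98 + 25.90 + 239.2 = 279.10 MPa
Pore pressure P_p = 1096 kg/m³ × 9.81 m/s² × 10850 m = 1.167×10^8 Pa = 116.7 MPa
Effective stress σ' = σ_v − P_p = 279.1 − 116.7 = 162.45 MPa = 23561 psi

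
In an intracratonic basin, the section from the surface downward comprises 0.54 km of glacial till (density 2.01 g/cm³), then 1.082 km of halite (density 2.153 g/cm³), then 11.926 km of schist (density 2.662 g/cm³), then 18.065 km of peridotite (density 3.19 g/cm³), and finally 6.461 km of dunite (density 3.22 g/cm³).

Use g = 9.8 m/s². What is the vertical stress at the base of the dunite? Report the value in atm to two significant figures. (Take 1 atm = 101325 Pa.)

11000 atm

glacial till: 2010 kg/m³ × 9.8 m/s² × 540 m = 1.064×10^7 Pa = 105.0 atm
halite: 2153 kg/m³ × 9.8 m/s² × 1082 m = 2.283×10^7 Pa = 225.3 atm
schist: 2662 kg/m³ × 9.8 m/s² × 11926 m = 3.111×10^8 Pa = 3071 atm
peridotite: 3190 kg/m³ × 9.8 m/s² × 18065 m = 5.647×10^8 Pa = 5574 atm
dunite: 3220 kg/m³ × 9.8 m/s² × 6461 m = 2.039×10^8 Pa = 2012 atm
Total = 105.0 + 225.3 + 3071 + 5574 + 2012 = 10987 atm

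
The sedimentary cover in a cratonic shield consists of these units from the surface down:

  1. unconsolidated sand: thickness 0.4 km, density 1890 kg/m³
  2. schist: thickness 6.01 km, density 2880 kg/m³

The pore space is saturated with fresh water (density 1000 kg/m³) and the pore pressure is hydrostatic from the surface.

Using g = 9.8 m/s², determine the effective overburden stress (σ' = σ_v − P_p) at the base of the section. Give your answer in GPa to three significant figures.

Overburden (lithostatic) stress σ_v:
unconsolidated sand: 1890 kg/m³ × 9.8 m/s² × 400 m = 7.409×10^6 Pa = 7.409 MPa
schist: 2880 kg/m³ × 9.8 m/s² × 6010 m = 1.696×10^8 Pa = 169.6 MPa
Total = 7.409 + 169.6 = 177.04 MPa
Pore pressure P_p = 1000 kg/m³ × 9.8 m/s² × 6410 m = 6.282×10^7 Pa = 62.82 MPa
Effective stress σ' = σ_v − P_p = 177.0 − 62.82 = 114.22 MPa = 0.11422 GPa

0.114 GPa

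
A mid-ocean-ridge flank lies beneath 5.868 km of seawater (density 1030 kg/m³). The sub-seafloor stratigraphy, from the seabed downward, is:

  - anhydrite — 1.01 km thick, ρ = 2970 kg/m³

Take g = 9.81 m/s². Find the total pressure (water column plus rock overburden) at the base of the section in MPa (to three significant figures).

seawater: 1030 kg/m³ × 9.81 m/s² × 5868 m = 5.929×10^7 Pa = 59.29 MPa
anhydrite: 2970 kg/m³ × 9.81 m/s² × 1010 m = 2.943×10^7 Pa = 29.43 MPa
Total = 59.29 + 29.43 = 88.719 MPa

88.7 MPa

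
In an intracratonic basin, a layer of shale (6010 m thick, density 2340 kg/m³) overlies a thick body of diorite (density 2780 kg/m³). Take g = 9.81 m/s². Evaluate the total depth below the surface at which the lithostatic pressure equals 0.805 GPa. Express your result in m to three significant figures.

Pressure at base of upper layers: 2340×9.81×6010 = 1.380×10^8 Pa = 0.1380 GPa
Remaining pressure to be supplied by diorite: 8.050×10^8 − 1.380×10^8 = 6.670×10^8 Pa
Additional depth in diorite = 6.670×10^8 Pa / (2780 kg/m³ × 9.81 m/s²) = 24459 m
Total depth = 6010 m + 24459 m = 30469 m

30500 m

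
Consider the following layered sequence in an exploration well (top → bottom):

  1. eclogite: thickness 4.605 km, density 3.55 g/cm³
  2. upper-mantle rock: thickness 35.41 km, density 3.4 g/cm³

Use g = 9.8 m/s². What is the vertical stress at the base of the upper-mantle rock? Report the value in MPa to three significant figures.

1340 MPa

eclogite: 3550 kg/m³ × 9.8 m/s² × 4605 m = 1.602×10^8 Pa = 160.2 MPa
upper-mantle rock: 3400 kg/m³ × 9.8 m/s² × 35410 m = 1.180×10^9 Pa = 1180 MPa
Total = 160.2 + 1180 = 1340.1 MPa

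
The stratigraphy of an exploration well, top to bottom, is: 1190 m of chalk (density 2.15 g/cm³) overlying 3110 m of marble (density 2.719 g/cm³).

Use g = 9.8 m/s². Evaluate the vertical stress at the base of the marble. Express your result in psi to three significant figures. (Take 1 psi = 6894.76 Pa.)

15700 psi

chalk: 2150 kg/m³ × 9.8 m/s² × 1190 m = 2.507×10^7 Pa = 3637 psi
marble: 2719 kg/m³ × 9.8 m/s² × 3110 m = 8.287×10^7 Pa = 12019 psi
Total = 3637 + 12019 = 15656 psi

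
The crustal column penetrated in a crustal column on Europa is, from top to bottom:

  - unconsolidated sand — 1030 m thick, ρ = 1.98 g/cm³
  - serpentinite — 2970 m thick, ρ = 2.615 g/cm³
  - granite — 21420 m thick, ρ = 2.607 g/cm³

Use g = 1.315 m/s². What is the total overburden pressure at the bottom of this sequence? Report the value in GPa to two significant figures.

unconsolidated sand: 1980 kg/m³ × 1.315 m/s² × 1030 m = 2.682×10^6 Pa = 2.682×10^-3 GPa
serpentinite: 2615 kg/m³ × 1.315 m/s² × 2970 m = 1.021×10^7 Pa = 0.01021 GPa
granite: 2607 kg/m³ × 1.315 m/s² × 21420 m = 7.343×10^7 Pa = 0.07343 GPa
Total = 2.682×10^-3 + 0.01021 + 0.07343 = 0.086327 GPa

0.086 GPa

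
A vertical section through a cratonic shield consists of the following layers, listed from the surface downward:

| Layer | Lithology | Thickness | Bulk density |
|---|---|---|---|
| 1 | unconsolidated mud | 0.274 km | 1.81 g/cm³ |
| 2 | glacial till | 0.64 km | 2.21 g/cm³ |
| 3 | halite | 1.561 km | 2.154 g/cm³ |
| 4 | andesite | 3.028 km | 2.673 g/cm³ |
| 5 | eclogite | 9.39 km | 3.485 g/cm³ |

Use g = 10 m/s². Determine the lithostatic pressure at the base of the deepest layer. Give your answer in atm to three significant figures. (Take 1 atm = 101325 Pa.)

4550 atm

unconsolidated mud: 1810 kg/m³ × 10 m/s² × 274 m = 4.959×10^6 Pa = 48.95 atm
glacial till: 2210 kg/m³ × 10 m/s² × 640 m = 1.414×10^7 Pa = 139.6 atm
halite: 2154 kg/m³ × 10 m/s² × 1561 m = 3.362×10^7 Pa = 331.8 atm
andesite: 2673 kg/m³ × 10 m/s² × 3028 m = 8.094×10^7 Pa = 798.8 atm
eclogite: 3485 kg/m³ × 10 m/s² × 9390 m = 3.272×10^8 Pa = 3230 atm
Total = 48.95 + 139.6 + 331.8 + 798.8 + 3230 = 4548.8 atm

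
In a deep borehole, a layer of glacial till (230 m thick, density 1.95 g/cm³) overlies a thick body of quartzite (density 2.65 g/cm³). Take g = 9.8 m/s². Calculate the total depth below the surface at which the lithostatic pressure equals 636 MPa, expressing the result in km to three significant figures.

24.6 km

Pressure at base of upper layers: 1950×9.8×230 = 4.395×10^6 Pa = 4.395 MPa
Remaining pressure to be supplied by quartzite: 6.360×10^8 − 4.395×10^6 = 6.316×10^8 Pa
Additional depth in quartzite = 6.316×10^8 Pa / (2650 kg/m³ × 9.8 m/s²) = 24321 m
Total depth = 230 m + 24321 m = 24551 m
= 24.551 km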